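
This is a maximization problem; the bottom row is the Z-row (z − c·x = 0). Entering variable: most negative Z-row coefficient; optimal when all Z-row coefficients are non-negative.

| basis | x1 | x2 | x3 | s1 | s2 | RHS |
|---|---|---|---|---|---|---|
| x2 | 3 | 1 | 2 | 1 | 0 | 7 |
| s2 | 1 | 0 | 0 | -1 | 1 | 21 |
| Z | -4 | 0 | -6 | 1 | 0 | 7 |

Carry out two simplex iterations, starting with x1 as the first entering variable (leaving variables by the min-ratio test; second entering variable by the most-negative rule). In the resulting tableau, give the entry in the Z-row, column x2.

3

Ratio test on column x1 — row 1: 7/3 = 7/3; row 2: 21/1 = 21. Minimum is 7/3 at row 1 (x2 leaves); pivot element 3.
Divide row 1 by 3; eliminate column x1 from the other rows.
Second iteration: most negative Z-row entry is -10/3 in column x3, so x3 enters.
Ratio test on column x3 — row 1: (7/3)/(2/3) = 7/2; row 2: entry -2/3 ≤ 0. Minimum is 7/2 at row 1 (x1 leaves); pivot element 2/3.
Divide row 1 by 2/3; eliminate column x3 from the other rows.
After both pivots, the entry at the Z-row, column x2 is 3.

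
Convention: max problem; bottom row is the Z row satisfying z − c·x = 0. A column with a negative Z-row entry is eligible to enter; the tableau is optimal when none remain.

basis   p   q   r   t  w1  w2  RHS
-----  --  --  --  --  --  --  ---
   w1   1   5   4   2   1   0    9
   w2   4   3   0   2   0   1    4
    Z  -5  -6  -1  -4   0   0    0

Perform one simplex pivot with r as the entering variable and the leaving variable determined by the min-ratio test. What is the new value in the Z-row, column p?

Ratio test on column r — row 1: 9/4 = 9/4; row 2: entry 0 ≤ 0. Minimum is 9/4 at row 1 (w1 leaves); pivot element 4.
Divide row 1 by 4; eliminate column r from the other rows.
Z-row update in column p: -5 − (-1)·(1/4) = -19/4.

-19/4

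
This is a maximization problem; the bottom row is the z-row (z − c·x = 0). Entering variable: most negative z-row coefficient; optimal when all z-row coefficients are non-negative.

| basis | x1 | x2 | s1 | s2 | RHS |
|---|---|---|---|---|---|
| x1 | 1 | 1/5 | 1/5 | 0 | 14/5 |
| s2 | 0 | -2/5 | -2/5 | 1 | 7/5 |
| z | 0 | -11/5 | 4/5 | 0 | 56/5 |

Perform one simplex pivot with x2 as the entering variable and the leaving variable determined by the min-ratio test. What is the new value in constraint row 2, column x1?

2

Ratio test on column x2 — row 1: (14/5)/(1/5) = 14; row 2: entry -2/5 ≤ 0. Minimum is 14 at row 1 (x1 leaves); pivot element 1/5.
Divide row 1 by 1/5; eliminate column x2 from the other rows.
Row 2 update in column x1: 0 − (-2/5)·5 = 2.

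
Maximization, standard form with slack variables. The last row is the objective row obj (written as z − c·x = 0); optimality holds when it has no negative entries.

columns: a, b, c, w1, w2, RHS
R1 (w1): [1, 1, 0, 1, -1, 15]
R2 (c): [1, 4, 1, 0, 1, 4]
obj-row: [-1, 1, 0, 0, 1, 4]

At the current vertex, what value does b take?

0

b is not in the basis, so in the current basic feasible solution b = 0.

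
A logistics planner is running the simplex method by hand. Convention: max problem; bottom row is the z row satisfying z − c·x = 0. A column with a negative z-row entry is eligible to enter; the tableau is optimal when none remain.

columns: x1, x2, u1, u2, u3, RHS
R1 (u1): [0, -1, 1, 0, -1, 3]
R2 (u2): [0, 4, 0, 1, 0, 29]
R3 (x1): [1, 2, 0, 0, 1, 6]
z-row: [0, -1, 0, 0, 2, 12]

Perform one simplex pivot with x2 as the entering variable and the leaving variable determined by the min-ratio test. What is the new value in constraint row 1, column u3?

-1/2

Ratio test on column x2 — row 1: entry -1 ≤ 0; row 2: 29/4 = 29/4; row 3: 6/2 = 3. Minimum is 3 at row 3 (x1 leaves); pivot element 2.
Divide row 3 by 2; eliminate column x2 from the other rows.
Row 1 update in column u3: -1 − (-1)·(1/2) = -1/2.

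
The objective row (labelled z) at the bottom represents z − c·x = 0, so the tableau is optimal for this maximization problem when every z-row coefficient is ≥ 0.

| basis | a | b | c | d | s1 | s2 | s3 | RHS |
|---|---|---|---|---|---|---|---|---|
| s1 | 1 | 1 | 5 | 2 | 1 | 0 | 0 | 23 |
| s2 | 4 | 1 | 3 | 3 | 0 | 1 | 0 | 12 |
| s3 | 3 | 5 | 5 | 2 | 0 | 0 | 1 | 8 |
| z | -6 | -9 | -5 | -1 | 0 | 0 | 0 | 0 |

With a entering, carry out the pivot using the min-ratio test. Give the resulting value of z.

16

Ratio test on column a — row 1: 23/1 = 23; row 2: 12/4 = 3; row 3: 8/3 = 8/3. Minimum is 8/3 at row 3 (s3 leaves); pivot element 3.
Pivot on row 3; the z-row RHS becomes 0 − (-6)·(8/3) = 16.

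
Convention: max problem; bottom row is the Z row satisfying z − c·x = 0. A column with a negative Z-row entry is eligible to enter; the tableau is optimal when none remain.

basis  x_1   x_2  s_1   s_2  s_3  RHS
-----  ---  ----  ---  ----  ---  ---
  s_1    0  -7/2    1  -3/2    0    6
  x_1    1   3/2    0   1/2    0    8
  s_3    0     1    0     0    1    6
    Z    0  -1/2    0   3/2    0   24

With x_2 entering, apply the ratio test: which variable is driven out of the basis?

Column x_2 entries and ratios — s_1: -7/2 ≤ 0, skip; x_1: 8/(3/2) = 16/3; s_3: 6/1 = 6.
Smallest ratio is 16/3 in the row of x_1, so x_1 leaves.

x_1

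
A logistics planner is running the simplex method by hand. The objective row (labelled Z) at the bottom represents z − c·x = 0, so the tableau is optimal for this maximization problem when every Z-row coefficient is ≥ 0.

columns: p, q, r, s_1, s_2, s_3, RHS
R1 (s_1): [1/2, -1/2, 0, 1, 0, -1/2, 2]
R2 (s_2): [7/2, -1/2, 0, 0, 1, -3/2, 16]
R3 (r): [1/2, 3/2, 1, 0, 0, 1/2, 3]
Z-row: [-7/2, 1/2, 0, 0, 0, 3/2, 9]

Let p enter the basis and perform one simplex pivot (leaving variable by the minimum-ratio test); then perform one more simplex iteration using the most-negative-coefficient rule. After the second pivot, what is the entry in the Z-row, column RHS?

49/2

Ratio test on column p — row 1: 2/(1/2) = 4; row 2: 16/(7/2) = 32/7; row 3: 3/(1/2) = 6. Minimum is 4 at row 1 (s_1 leaves); pivot element 1/2.
Divide row 1 by 1/2; eliminate column p from the other rows.
Second iteration: most negative Z-row entry is -3 in column q, so q enters.
Ratio test on column q — row 1: entry -1 ≤ 0; row 2: 2/3 = 2/3; row 3: 1/2 = 1/2. Minimum is 1/2 at row 3 (r leaves); pivot element 2.
Divide row 3 by 2; eliminate column q from the other rows.
After both pivots, the entry at the Z-row, column RHS is 49/2.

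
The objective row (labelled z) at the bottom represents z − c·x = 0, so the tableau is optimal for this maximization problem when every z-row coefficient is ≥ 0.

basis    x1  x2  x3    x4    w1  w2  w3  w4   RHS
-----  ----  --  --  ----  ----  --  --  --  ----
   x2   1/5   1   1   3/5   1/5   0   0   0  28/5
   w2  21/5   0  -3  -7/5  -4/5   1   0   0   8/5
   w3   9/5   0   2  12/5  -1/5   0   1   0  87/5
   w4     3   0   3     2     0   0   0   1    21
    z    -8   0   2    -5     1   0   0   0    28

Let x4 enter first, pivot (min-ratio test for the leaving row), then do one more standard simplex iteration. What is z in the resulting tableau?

1549/21

Ratio test on column x4 — row 1: (28/5)/(3/5) = 28/3; row 2: entry -7/5 ≤ 0; row 3: (87/5)/(12/5) = 29/4; row 4: 21/2 = 21/2. Minimum is 29/4 at row 3 (w3 leaves); pivot element 12/5.
Pivot on row 3; the z-row RHS becomes 28 − (-5)·(29/4) = 257/4.
Next entering variable (most negative z-row entry -17/4): x1.
Ratio test on column x1 — row 1: entry -1/4 ≤ 0; row 2: (47/4)/(21/4) = 47/21; row 3: (29/4)/(3/4) = 29/3; row 4: (13/2)/(3/2) = 13/3. Minimum is 47/21 at row 2 (w2 leaves); pivot element 21/4.
After the second pivot the z-row RHS is 257/4 − (-17/4)·(47/21) = 1549/21.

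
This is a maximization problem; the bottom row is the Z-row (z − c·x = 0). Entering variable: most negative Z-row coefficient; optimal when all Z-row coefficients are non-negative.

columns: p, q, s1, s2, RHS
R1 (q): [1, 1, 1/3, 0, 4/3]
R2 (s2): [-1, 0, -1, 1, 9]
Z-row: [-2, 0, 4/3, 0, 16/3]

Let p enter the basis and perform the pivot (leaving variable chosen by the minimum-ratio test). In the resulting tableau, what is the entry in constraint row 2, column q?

Ratio test on column p — row 1: (4/3)/1 = 4/3; row 2: entry -1 ≤ 0. Minimum is 4/3 at row 1 (q leaves); pivot element 1.
Divide row 1 by 1; eliminate column p from the other rows.
Row 2 update in column q: 0 − (-1)·1 = 1.

1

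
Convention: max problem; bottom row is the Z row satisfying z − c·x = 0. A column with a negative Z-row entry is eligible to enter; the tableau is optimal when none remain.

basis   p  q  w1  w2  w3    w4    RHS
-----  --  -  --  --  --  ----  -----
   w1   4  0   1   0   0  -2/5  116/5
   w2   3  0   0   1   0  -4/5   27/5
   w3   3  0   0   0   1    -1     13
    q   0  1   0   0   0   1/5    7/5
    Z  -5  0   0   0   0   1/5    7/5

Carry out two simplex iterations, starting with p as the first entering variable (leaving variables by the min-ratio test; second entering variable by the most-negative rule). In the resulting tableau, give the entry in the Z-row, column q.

17/3

Ratio test on column p — row 1: (116/5)/4 = 29/5; row 2: (27/5)/3 = 9/5; row 3: 13/3 = 13/3; row 4: entry 0 ≤ 0. Minimum is 9/5 at row 2 (w2 leaves); pivot element 3.
Divide row 2 by 3; eliminate column p from the other rows.
Second iteration: most negative Z-row entry is -17/15 in column w4, so w4 enters.
Ratio test on column w4 — row 1: 16/(2/3) = 24; row 2: entry -4/15 ≤ 0; row 3: entry -1/5 ≤ 0; row 4: (7/5)/(1/5) = 7. Minimum is 7 at row 4 (q leaves); pivot element 1/5.
Divide row 4 by 1/5; eliminate column w4 from the other rows.
After both pivots, the entry at the Z-row, column q is 17/3.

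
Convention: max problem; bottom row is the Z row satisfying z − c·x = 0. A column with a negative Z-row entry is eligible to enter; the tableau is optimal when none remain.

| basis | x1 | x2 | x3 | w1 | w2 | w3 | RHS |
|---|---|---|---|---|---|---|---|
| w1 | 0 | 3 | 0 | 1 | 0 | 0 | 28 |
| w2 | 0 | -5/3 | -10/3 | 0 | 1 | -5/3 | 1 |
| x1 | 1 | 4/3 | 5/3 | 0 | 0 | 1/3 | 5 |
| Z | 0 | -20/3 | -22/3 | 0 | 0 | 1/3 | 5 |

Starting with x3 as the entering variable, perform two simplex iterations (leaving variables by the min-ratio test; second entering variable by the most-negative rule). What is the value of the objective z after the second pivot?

30

Ratio test on column x3 — row 1: entry 0 ≤ 0; row 2: entry -10/3 ≤ 0; row 3: 5/(5/3) = 3. Minimum is 3 at row 3 (x1 leaves); pivot element 5/3.
Pivot on row 3; the Z-row RHS becomes 5 − (-22/3)·3 = 27.
Next entering variable (most negative Z-row entry -4/5): x2.
Ratio test on column x2 — row 1: 28/3 = 28/3; row 2: 11/1 = 11; row 3: 3/(4/5) = 15/4. Minimum is 15/4 at row 3 (x3 leaves); pivot element 4/5.
After the second pivot the Z-row RHS is 27 − (-4/5)·(15/4) = 30.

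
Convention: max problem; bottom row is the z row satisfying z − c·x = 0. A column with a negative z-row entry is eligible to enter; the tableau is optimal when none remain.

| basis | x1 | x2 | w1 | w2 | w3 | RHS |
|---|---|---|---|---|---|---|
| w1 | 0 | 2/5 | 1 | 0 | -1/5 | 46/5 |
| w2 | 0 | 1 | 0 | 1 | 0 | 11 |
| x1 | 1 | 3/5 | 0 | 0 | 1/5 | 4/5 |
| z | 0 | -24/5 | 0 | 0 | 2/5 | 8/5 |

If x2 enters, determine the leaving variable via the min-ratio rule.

x1

Column x2 entries and ratios — w1: (46/5)/(2/5) = 23; w2: 11/1 = 11; x1: (4/5)/(3/5) = 4/3.
Smallest ratio is 4/3 in the row of x1, so x1 leaves.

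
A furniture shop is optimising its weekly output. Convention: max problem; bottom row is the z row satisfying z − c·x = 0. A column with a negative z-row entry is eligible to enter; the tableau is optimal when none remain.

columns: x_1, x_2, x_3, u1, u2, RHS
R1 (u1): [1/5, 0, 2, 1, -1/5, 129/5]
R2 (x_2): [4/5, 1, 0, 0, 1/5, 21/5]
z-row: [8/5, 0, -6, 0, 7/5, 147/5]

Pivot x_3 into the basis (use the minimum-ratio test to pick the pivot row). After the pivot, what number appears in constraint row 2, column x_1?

4/5

Ratio test on column x_3 — row 1: (129/5)/2 = 129/10; row 2: entry 0 ≤ 0. Minimum is 129/10 at row 1 (u1 leaves); pivot element 2.
Divide row 1 by 2; eliminate column x_3 from the other rows.
Row 2 update in column x_1: 4/5 − 0·(1/10) = 4/5.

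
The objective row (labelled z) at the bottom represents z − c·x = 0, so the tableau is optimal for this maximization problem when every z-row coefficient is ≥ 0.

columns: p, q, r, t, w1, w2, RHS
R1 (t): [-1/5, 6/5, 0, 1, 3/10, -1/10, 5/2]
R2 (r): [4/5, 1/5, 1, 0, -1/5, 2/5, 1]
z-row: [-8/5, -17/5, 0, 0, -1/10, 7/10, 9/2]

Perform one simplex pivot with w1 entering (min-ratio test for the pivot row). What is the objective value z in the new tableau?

16/3

Ratio test on column w1 — row 1: (5/2)/(3/10) = 25/3; row 2: entry -1/5 ≤ 0. Minimum is 25/3 at row 1 (t leaves); pivot element 3/10.
Pivot on row 1; the z-row RHS becomes 9/2 − (-1/10)·(25/3) = 16/3.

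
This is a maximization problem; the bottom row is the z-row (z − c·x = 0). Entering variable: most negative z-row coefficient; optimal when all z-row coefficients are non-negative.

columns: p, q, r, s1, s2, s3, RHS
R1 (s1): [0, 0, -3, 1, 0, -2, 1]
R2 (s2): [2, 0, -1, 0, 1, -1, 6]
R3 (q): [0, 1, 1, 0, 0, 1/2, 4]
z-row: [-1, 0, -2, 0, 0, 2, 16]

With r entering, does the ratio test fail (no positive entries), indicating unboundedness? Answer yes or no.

no

Column r has positive entries in row(s) 3, so the ratio test bounds it — not unbounded.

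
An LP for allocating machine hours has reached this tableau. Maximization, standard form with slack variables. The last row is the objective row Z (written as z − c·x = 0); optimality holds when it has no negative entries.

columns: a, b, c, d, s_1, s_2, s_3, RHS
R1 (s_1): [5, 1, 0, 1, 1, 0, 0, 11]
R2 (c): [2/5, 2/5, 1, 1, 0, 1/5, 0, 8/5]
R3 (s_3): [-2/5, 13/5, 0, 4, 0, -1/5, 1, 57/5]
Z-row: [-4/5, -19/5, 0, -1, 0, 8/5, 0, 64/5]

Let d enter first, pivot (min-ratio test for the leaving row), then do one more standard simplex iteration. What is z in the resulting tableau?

Ratio test on column d — row 1: 11/1 = 11; row 2: (8/5)/1 = 8/5; row 3: (57/5)/4 = 57/20. Minimum is 8/5 at row 2 (c leaves); pivot element 1.
Pivot on row 2; the Z-row RHS becomes 64/5 − (-1)·(8/5) = 72/5.
Next entering variable (most negative Z-row entry -17/5): b.
Ratio test on column b — row 1: (47/5)/(3/5) = 47/3; row 2: (8/5)/(2/5) = 4; row 3: 5/1 = 5. Minimum is 4 at row 2 (d leaves); pivot element 2/5.
After the second pivot the Z-row RHS is 72/5 − (-17/5)·4 = 28.

28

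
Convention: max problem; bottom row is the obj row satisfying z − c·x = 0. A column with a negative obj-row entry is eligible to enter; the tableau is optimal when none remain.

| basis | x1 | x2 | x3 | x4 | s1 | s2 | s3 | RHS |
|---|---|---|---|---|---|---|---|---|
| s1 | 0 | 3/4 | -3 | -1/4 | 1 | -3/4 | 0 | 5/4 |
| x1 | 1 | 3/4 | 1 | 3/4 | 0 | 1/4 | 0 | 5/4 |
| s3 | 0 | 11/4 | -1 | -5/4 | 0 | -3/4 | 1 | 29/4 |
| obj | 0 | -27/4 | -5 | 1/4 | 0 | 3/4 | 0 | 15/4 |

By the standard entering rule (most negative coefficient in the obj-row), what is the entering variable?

Negative obj-row entries: x2: -27/4, x3: -5.
The most negative is -27/4 in column x2, so x2 enters.

x2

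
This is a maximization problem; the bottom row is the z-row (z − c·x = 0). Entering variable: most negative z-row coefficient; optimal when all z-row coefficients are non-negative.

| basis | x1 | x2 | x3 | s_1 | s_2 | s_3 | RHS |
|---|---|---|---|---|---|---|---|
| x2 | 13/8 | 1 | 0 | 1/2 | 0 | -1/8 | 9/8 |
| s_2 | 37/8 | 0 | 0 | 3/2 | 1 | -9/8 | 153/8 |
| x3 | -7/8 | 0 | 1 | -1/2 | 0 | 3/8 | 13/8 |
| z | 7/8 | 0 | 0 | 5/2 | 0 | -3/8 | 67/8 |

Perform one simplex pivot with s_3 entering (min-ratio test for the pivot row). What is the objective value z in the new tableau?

10

Ratio test on column s_3 — row 1: entry -1/8 ≤ 0; row 2: entry -9/8 ≤ 0; row 3: (13/8)/(3/8) = 13/3. Minimum is 13/3 at row 3 (x3 leaves); pivot element 3/8.
Pivot on row 3; the z-row RHS becomes 67/8 − (-3/8)·(13/3) = 10.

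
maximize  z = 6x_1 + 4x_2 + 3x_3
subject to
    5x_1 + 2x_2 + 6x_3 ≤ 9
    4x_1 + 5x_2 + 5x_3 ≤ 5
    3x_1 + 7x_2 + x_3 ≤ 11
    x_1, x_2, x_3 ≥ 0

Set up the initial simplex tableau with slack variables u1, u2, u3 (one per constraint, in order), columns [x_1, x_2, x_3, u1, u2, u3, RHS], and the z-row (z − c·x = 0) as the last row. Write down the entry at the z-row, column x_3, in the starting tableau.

-3

The z-row carries the negated objective coefficients: the x_3 entry is -3.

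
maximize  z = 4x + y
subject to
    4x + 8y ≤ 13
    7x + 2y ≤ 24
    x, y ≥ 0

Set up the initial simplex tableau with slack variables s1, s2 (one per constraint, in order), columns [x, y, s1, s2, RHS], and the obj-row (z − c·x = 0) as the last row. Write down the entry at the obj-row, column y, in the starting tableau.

The obj-row carries the negated objective coefficients: the y entry is -1.

-1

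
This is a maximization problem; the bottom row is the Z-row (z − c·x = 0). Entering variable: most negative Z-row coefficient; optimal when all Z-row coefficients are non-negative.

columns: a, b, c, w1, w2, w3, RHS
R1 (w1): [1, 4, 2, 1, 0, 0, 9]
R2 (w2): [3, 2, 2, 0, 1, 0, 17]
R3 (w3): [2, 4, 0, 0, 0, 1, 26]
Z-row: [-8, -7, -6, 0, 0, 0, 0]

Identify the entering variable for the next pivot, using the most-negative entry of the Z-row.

Negative Z-row entries: a: -8, b: -7, c: -6.
The most negative is -8 in column a, so a enters.

a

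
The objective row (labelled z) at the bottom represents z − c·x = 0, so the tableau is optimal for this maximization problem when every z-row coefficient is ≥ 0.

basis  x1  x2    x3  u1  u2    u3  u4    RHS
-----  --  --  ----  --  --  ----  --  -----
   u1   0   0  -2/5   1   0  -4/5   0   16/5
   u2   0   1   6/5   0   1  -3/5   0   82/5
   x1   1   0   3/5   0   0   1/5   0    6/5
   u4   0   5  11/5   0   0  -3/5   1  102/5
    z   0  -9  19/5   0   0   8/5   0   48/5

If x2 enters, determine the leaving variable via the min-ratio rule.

u4

Column x2 entries and ratios — u1: 0 ≤ 0, skip; u2: (82/5)/1 = 82/5; x1: 0 ≤ 0, skip; u4: (102/5)/5 = 102/25.
Smallest ratio is 102/25 in the row of u4, so u4 leaves.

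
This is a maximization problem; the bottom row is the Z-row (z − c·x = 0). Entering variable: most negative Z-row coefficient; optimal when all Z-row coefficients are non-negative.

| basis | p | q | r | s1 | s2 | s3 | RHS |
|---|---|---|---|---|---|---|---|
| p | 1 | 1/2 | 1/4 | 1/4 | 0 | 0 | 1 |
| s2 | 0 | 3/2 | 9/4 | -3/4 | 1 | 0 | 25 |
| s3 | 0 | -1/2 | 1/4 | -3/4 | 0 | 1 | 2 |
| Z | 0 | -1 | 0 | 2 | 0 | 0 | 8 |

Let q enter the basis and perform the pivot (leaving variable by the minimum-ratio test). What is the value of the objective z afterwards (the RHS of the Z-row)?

10

Ratio test on column q — row 1: 1/(1/2) = 2; row 2: 25/(3/2) = 50/3; row 3: entry -1/2 ≤ 0. Minimum is 2 at row 1 (p leaves); pivot element 1/2.
Pivot on row 1; the Z-row RHS becomes 8 − (-1)·2 = 10.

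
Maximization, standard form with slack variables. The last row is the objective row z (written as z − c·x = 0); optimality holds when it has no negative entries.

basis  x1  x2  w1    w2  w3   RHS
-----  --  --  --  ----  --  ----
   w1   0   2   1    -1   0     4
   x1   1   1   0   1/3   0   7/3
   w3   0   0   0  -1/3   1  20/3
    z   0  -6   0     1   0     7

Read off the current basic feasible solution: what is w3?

20/3

w3 is basic (row 3); its value is the RHS of that row, 20/3.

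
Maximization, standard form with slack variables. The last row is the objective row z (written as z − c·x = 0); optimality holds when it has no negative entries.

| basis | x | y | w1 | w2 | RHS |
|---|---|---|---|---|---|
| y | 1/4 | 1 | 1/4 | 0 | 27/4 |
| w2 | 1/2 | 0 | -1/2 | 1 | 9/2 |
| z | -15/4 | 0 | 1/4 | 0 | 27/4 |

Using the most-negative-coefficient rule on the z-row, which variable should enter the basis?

Negative z-row entries: x: -15/4.
The most negative is -15/4 in column x, so x enters.

x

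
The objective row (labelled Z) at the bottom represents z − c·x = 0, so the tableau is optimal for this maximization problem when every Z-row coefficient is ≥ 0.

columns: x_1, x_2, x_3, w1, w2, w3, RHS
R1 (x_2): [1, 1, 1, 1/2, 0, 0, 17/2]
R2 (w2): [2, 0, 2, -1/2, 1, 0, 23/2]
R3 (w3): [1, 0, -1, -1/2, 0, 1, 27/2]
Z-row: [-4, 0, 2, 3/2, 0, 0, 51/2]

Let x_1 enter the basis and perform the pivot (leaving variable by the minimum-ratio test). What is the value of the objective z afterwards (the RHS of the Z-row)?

Ratio test on column x_1 — row 1: (17/2)/1 = 17/2; row 2: (23/2)/2 = 23/4; row 3: (27/2)/1 = 27/2. Minimum is 23/4 at row 2 (w2 leaves); pivot element 2.
Pivot on row 2; the Z-row RHS becomes 51/2 − (-4)·(23/4) = 97/2.

97/2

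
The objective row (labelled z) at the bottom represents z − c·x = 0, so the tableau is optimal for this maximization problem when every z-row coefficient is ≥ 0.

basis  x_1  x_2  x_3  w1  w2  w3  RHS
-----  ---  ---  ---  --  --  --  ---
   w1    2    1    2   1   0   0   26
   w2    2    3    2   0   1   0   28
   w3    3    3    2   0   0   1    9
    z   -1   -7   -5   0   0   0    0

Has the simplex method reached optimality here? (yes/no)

no

The z-row has a negative entry -7 in column x_2, so it is not optimal.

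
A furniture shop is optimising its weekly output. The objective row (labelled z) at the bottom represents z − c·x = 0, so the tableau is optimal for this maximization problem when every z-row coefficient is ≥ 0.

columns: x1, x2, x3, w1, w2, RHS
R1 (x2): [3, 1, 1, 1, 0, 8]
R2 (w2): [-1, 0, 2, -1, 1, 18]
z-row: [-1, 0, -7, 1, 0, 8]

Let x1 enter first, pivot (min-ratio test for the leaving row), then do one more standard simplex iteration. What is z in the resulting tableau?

Ratio test on column x1 — row 1: 8/3 = 8/3; row 2: entry -1 ≤ 0. Minimum is 8/3 at row 1 (x2 leaves); pivot element 3.
Pivot on row 1; the z-row RHS becomes 8 − (-1)·(8/3) = 32/3.
Next entering variable (most negative z-row entry -20/3): x3.
Ratio test on column x3 — row 1: (8/3)/(1/3) = 8; row 2: (62/3)/(7/3) = 62/7. Minimum is 8 at row 1 (x1 leaves); pivot element 1/3.
After the second pivot the z-row RHS is 32/3 − (-20/3)·8 = 64.

64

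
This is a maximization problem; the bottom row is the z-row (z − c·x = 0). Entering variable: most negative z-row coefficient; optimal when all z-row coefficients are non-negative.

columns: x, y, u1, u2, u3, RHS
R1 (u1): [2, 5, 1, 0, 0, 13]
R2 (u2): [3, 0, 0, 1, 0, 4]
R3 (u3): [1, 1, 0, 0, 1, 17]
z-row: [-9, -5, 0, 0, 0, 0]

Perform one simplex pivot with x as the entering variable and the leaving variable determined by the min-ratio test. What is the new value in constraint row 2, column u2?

1/3

Ratio test on column x — row 1: 13/2 = 13/2; row 2: 4/3 = 4/3; row 3: 17/1 = 17. Minimum is 4/3 at row 2 (u2 leaves); pivot element 3.
Divide row 2 by 3; eliminate column x from the other rows.
In the new row 2, the u2 entry is the old entry divided by the pivot: 1/3 = 1/3.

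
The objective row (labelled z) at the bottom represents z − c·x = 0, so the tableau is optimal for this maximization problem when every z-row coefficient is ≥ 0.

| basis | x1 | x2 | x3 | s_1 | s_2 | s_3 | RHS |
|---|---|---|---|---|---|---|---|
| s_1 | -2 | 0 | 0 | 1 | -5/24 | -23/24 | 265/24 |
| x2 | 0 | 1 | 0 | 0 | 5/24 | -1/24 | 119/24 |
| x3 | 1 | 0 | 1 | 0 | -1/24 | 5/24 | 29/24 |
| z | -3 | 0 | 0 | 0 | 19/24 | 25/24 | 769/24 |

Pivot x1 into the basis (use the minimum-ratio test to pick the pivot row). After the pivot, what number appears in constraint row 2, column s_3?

-1/24

Ratio test on column x1 — row 1: entry -2 ≤ 0; row 2: entry 0 ≤ 0; row 3: (29/24)/1 = 29/24. Minimum is 29/24 at row 3 (x3 leaves); pivot element 1.
Divide row 3 by 1; eliminate column x1 from the other rows.
Row 2 update in column s_3: -1/24 − 0·(5/24) = -1/24.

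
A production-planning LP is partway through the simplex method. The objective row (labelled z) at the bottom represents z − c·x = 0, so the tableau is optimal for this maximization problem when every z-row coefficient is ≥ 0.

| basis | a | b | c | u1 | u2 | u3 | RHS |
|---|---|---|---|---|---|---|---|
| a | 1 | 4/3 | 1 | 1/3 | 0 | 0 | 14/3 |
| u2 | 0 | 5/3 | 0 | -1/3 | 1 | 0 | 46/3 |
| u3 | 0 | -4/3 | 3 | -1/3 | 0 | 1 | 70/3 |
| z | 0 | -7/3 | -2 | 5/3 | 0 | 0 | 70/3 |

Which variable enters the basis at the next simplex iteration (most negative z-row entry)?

b

Negative z-row entries: b: -7/3, c: -2.
The most negative is -7/3 in column b, so b enters.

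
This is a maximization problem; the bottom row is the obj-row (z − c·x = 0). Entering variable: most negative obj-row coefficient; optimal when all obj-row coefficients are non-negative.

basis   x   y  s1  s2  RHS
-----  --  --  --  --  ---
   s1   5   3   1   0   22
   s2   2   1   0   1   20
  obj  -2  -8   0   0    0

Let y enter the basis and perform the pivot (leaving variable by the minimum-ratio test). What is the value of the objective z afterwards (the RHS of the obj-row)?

176/3

Ratio test on column y — row 1: 22/3 = 22/3; row 2: 20/1 = 20. Minimum is 22/3 at row 1 (s1 leaves); pivot element 3.
Pivot on row 1; the obj-row RHS becomes 0 − (-8)·(22/3) = 176/3.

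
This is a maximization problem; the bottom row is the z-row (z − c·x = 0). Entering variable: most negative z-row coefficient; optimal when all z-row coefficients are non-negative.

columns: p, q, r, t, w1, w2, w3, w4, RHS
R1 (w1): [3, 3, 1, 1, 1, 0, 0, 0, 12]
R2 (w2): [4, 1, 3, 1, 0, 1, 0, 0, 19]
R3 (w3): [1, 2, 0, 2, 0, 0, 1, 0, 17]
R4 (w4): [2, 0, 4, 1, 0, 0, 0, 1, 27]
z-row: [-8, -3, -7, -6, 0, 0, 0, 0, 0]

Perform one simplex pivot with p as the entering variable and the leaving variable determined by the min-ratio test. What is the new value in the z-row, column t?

Ratio test on column p — row 1: 12/3 = 4; row 2: 19/4 = 19/4; row 3: 17/1 = 17; row 4: 27/2 = 27/2. Minimum is 4 at row 1 (w1 leaves); pivot element 3.
Divide row 1 by 3; eliminate column p from the other rows.
z-row update in column t: -6 − (-8)·(1/3) = -10/3.

-10/3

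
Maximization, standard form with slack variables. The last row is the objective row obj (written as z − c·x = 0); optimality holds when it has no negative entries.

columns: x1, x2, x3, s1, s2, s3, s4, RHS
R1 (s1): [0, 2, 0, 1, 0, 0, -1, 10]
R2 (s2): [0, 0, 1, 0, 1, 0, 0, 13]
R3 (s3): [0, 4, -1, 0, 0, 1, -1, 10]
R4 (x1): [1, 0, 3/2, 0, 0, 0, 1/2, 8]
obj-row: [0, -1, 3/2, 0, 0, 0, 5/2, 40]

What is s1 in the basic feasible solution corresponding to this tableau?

s1 is basic (row 1); its value is the RHS of that row, 10.

10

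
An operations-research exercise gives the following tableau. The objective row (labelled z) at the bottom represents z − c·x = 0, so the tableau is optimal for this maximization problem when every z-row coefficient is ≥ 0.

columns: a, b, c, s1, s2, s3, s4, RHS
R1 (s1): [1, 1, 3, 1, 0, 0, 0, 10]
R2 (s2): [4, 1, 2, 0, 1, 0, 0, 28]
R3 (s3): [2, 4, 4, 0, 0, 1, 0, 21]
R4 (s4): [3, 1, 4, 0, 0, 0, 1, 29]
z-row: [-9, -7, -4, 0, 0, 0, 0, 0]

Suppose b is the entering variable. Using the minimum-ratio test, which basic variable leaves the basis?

s3

Column b entries and ratios — s1: 10/1 = 10; s2: 28/1 = 28; s3: 21/4 = 21/4; s4: 29/1 = 29.
Smallest ratio is 21/4 in the row of s3, so s3 leaves.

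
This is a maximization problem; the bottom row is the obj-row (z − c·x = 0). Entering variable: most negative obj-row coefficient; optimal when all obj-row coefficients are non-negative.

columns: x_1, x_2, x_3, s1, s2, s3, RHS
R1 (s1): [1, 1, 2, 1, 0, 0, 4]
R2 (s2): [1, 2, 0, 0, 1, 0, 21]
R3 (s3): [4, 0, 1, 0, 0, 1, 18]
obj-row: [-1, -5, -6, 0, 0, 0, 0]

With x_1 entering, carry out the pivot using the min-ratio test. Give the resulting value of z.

Ratio test on column x_1 — row 1: 4/1 = 4; row 2: 21/1 = 21; row 3: 18/4 = 9/2. Minimum is 4 at row 1 (s1 leaves); pivot element 1.
Pivot on row 1; the obj-row RHS becomes 0 − (-1)·4 = 4.

4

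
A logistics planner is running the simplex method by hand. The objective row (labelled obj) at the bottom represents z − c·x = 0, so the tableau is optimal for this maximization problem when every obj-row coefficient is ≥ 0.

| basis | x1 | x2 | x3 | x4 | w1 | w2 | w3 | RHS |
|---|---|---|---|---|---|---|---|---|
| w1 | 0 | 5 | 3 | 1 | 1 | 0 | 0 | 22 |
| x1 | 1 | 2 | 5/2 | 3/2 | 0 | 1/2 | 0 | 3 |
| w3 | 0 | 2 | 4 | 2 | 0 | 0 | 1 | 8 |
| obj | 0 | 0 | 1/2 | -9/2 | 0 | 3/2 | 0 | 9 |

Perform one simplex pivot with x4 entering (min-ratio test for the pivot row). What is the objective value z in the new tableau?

Ratio test on column x4 — row 1: 22/1 = 22; row 2: 3/(3/2) = 2; row 3: 8/2 = 4. Minimum is 2 at row 2 (x1 leaves); pivot element 3/2.
Pivot on row 2; the obj-row RHS becomes 9 − (-9/2)·2 = 18.

18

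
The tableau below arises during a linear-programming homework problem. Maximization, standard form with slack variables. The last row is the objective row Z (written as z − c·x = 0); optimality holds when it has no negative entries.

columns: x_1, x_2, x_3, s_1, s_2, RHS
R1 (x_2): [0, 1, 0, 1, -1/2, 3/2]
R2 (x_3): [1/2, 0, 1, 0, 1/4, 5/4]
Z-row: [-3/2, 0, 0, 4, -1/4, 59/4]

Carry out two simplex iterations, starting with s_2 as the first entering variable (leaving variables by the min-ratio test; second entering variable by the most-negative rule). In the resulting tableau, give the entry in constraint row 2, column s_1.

Ratio test on column s_2 — row 1: entry -1/2 ≤ 0; row 2: (5/4)/(1/4) = 5. Minimum is 5 at row 2 (x_3 leaves); pivot element 1/4.
Divide row 2 by 1/4; eliminate column s_2 from the other rows.
Second iteration: most negative Z-row entry is -1 in column x_1, so x_1 enters.
Ratio test on column x_1 — row 1: 4/1 = 4; row 2: 5/2 = 5/2. Minimum is 5/2 at row 2 (s_2 leaves); pivot element 2.
Divide row 2 by 2; eliminate column x_1 from the other rows.
After both pivots, the entry at constraint row 2, column s_1 is 0.

0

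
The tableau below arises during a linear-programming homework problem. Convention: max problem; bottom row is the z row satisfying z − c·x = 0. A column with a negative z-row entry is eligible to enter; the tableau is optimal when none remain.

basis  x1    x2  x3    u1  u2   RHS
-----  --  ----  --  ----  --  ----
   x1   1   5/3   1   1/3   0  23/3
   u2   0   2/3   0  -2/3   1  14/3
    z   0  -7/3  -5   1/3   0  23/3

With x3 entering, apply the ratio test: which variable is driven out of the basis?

x1

Column x3 entries and ratios — x1: (23/3)/1 = 23/3; u2: 0 ≤ 0, skip.
Smallest ratio is 23/3 in the row of x1, so x1 leaves.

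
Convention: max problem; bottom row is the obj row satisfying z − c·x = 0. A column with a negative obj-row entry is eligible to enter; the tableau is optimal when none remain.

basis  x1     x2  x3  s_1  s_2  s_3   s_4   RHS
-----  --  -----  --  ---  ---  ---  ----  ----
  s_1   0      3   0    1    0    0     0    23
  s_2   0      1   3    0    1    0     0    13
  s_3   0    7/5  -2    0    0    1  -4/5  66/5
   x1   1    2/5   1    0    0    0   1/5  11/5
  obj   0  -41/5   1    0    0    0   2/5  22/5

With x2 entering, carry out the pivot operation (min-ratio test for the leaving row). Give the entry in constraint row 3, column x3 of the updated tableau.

-11/2

Ratio test on column x2 — row 1: 23/3 = 23/3; row 2: 13/1 = 13; row 3: (66/5)/(7/5) = 66/7; row 4: (11/5)/(2/5) = 11/2. Minimum is 11/2 at row 4 (x1 leaves); pivot element 2/5.
Divide row 4 by 2/5; eliminate column x2 from the other rows.
Row 3 update in column x3: -2 − (7/5)·(5/2) = -11/2.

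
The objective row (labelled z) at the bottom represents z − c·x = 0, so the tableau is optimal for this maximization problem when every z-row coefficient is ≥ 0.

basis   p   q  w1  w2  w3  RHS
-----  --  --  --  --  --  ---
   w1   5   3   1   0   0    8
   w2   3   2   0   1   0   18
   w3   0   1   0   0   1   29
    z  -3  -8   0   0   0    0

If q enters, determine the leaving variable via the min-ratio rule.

w1

Column q entries and ratios — w1: 8/3 = 8/3; w2: 18/2 = 9; w3: 29/1 = 29.
Smallest ratio is 8/3 in the row of w1, so w1 leaves.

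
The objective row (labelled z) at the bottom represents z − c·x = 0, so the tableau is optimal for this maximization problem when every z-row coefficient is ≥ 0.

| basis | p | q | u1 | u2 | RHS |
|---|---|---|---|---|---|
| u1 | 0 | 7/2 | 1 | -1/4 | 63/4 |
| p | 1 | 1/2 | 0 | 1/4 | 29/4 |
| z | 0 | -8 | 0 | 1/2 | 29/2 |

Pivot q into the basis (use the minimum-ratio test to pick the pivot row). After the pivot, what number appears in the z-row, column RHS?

101/2

Ratio test on column q — row 1: (63/4)/(7/2) = 9/2; row 2: (29/4)/(1/2) = 29/2. Minimum is 9/2 at row 1 (u1 leaves); pivot element 7/2.
Divide row 1 by 7/2; eliminate column q from the other rows.
z-row update in column RHS: 29/2 − (-8)·(9/2) = 101/2.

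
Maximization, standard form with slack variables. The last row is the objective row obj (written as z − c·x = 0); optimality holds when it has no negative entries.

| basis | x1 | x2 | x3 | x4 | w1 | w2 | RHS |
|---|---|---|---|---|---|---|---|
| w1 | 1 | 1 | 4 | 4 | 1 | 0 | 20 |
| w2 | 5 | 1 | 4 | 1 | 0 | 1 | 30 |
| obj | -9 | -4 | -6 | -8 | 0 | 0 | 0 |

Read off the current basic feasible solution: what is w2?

30

w2 is basic (row 2); its value is the RHS of that row, 30.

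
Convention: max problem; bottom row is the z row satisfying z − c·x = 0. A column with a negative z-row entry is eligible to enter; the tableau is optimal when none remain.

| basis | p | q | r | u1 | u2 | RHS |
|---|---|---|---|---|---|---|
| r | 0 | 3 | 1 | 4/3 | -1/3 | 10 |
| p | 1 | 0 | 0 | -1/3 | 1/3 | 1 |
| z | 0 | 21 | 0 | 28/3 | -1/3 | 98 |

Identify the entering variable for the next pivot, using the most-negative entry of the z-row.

u2

Negative z-row entries: u2: -1/3.
The most negative is -1/3 in column u2, so u2 enters.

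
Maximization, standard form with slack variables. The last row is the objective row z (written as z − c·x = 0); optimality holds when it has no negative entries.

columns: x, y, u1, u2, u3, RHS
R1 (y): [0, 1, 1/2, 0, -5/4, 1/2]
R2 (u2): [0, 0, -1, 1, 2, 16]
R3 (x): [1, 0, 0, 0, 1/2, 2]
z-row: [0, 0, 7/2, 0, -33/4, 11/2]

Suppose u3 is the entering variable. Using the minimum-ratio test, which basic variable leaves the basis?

x

Column u3 entries and ratios — y: -5/4 ≤ 0, skip; u2: 16/2 = 8; x: 2/(1/2) = 4.
Smallest ratio is 4 in the row of x, so x leaves.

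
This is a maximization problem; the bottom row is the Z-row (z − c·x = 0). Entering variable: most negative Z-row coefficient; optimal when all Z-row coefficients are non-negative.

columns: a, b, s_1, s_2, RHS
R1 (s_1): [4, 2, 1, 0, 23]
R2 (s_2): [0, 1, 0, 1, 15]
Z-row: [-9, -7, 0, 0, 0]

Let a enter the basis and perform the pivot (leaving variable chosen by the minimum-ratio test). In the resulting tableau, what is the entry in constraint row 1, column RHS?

23/4

Ratio test on column a — row 1: 23/4 = 23/4; row 2: entry 0 ≤ 0. Minimum is 23/4 at row 1 (s_1 leaves); pivot element 4.
Divide row 1 by 4; eliminate column a from the other rows.
In the new row 1, the RHS entry is the old entry divided by the pivot: 23/4 = 23/4.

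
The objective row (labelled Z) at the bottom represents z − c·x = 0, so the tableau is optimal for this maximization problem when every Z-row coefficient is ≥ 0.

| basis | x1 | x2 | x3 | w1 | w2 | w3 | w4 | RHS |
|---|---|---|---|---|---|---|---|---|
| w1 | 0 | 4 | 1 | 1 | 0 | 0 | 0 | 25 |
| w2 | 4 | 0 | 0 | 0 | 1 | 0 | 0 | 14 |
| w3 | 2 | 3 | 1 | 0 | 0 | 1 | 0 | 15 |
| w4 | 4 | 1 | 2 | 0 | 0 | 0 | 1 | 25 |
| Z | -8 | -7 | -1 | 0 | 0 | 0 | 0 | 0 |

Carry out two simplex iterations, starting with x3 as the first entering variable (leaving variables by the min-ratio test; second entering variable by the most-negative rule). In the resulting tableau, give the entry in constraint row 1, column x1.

-2

Ratio test on column x3 — row 1: 25/1 = 25; row 2: entry 0 ≤ 0; row 3: 15/1 = 15; row 4: 25/2 = 25/2. Minimum is 25/2 at row 4 (w4 leaves); pivot element 2.
Divide row 4 by 2; eliminate column x3 from the other rows.
Second iteration: most negative Z-row entry is -13/2 in column x2, so x2 enters.
Ratio test on column x2 — row 1: (25/2)/(7/2) = 25/7; row 2: entry 0 ≤ 0; row 3: (5/2)/(5/2) = 1; row 4: (25/2)/(1/2) = 25. Minimum is 1 at row 3 (w3 leaves); pivot element 5/2.
Divide row 3 by 5/2; eliminate column x2 from the other rows.
After both pivots, the entry at constraint row 1, column x1 is -2.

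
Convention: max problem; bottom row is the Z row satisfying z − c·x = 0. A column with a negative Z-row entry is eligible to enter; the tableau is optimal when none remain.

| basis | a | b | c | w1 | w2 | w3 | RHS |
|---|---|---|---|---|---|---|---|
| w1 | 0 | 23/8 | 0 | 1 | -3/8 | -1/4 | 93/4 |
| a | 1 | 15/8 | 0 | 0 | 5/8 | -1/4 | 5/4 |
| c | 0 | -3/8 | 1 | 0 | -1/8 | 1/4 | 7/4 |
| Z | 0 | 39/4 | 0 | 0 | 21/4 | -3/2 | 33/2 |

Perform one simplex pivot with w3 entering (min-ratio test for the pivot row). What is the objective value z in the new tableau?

27

Ratio test on column w3 — row 1: entry -1/4 ≤ 0; row 2: entry -1/4 ≤ 0; row 3: (7/4)/(1/4) = 7. Minimum is 7 at row 3 (c leaves); pivot element 1/4.
Pivot on row 3; the Z-row RHS becomes 33/2 − (-3/2)·7 = 27.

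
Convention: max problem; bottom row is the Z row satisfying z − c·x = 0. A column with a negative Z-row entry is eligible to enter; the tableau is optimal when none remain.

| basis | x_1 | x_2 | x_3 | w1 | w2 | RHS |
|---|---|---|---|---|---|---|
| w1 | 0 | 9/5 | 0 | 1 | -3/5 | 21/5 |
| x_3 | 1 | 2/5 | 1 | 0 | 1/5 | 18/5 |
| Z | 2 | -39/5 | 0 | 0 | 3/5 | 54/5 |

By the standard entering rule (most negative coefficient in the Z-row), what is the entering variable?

x_2

Negative Z-row entries: x_2: -39/5.
The most negative is -39/5 in column x_2, so x_2 enters.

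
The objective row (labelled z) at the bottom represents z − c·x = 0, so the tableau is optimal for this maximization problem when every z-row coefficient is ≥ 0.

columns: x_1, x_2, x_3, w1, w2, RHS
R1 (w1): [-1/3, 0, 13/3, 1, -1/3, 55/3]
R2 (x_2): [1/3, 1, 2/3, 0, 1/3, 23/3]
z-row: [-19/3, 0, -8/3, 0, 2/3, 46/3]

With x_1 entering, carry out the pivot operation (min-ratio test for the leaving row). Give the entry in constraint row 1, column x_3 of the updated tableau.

Ratio test on column x_1 — row 1: entry -1/3 ≤ 0; row 2: (23/3)/(1/3) = 23. Minimum is 23 at row 2 (x_2 leaves); pivot element 1/3.
Divide row 2 by 1/3; eliminate column x_1 from the other rows.
Row 1 update in column x_3: 13/3 − (-1/3)·2 = 5.

5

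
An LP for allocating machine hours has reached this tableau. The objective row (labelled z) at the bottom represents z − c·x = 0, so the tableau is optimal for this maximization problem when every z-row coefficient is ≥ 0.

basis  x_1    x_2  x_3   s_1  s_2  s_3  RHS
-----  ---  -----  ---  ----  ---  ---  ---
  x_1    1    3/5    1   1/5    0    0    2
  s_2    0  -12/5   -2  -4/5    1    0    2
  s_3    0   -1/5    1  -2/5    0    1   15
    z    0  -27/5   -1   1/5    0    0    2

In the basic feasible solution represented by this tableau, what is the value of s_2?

2

s_2 is basic (row 2); its value is the RHS of that row, 2.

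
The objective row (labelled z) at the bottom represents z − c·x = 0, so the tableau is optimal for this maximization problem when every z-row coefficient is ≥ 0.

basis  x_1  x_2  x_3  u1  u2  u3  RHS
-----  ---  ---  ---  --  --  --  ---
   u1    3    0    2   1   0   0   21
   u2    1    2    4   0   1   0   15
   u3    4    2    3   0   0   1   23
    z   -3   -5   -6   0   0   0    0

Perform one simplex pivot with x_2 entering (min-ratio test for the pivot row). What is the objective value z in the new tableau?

75/2

Ratio test on column x_2 — row 1: entry 0 ≤ 0; row 2: 15/2 = 15/2; row 3: 23/2 = 23/2. Minimum is 15/2 at row 2 (u2 leaves); pivot element 2.
Pivot on row 2; the z-row RHS becomes 0 − (-5)·(15/2) = 75/2.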